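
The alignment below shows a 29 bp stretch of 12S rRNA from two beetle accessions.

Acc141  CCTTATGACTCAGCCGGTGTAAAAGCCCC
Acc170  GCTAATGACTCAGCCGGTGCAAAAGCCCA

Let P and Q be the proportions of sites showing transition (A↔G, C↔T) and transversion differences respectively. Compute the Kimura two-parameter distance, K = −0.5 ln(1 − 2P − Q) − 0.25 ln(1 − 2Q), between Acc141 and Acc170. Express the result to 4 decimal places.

Differing sites — 1:C/G (Tv); 4:T/A (Tv); 20:T/C (Ti); 29:C/A (Tv).
Of the 4 differences, 1 transition and 3 transversions over 29 sites: P = 1/29 = 0.034483, Q = 3/29 = 0.103448.
d = −0.5·ln(0.827586) − 0.25·ln(0.793104) = −0.5·(-0.189242) − 0.25·(-0.231801) = 0.1526.

0.1526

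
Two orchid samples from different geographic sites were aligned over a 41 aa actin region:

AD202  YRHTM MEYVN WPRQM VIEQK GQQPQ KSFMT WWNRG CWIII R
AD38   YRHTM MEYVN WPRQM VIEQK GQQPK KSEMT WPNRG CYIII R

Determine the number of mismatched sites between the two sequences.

4

Mismatches occur at site 25 (Q/K), site 28 (F/E), site 32 (W/P), site 37 (W/Y).
That gives 4 mismatches out of 41 aligned sites, so the Hamming distance is 4.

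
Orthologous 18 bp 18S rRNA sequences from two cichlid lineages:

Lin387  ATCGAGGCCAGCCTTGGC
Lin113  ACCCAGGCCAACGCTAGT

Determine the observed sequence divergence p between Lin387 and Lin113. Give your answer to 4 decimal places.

0.3889

The sequences differ at positions 2 (T/C), 4 (G/C), 11 (G/A), 13 (C/G), 14 (T/C), 16 (G/A), 18 (C/T).
There are 7 differences over 18 sites, so p = 7/18 = 0.3889.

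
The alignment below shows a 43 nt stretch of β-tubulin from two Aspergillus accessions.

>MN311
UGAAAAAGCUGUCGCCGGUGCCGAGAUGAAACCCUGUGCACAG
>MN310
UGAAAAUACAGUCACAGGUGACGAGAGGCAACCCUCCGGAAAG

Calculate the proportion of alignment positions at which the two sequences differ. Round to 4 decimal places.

0.2791

Differing sites — 7:A/U; 8:G/A; 10:U/A; 14:G/A; 16:C/A; 21:C/A; 27:U/G; 29:A/C; 36:G/C; 37:U/C; 39:C/G; 41:C/A.
There are 12 differences over 43 sites, so p = 12/43 = 0.2791.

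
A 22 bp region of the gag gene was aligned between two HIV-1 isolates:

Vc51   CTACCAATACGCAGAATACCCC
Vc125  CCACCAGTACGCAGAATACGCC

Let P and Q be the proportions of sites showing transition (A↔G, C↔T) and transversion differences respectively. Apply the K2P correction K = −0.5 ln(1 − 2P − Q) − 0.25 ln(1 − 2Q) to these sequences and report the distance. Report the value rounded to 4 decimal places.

Differing sites — 2:T/C (Ti); 7:A/G (Ti); 20:C/G (Tv).
Of the 3 differences, 2 transitions and 1 transversion over 22 sites: P = 2/22 = 0.090909, Q = 1/22 = 0.045455.
d = −0.5·ln(0.772727) − 0.25·ln(0.909090) = −0.5·(-0.257829) − 0.25·(-0.095311) = 0.1527.

0.1527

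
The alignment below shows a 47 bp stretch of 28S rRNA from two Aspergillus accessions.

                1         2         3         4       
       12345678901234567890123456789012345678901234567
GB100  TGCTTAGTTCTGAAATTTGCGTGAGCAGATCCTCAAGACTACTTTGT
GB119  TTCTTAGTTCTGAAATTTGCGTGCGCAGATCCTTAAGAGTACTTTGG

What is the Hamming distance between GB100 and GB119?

The sequences differ at positions 2 (G/T), 24 (A/C), 34 (C/T), 39 (C/G), 47 (T/G).
That gives 5 mismatches out of 47 aligned sites, so the Hamming distance is 5.

5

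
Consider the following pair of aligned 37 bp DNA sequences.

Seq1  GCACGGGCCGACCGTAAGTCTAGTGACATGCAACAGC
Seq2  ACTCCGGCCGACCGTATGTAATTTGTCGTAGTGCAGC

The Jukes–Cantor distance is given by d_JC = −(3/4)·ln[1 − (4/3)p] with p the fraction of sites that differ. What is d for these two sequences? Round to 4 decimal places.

The sequences differ at positions 1 (G/A), 3 (A/T), 5 (G/C), 17 (A/T), 20 (C/A), 21 (T/A), 22 (A/T), 23 (G/T), 26 (A/T), 28 (A/G), 30 (G/A), 31 (C/G), 32 (A/T), 33 (A/G).
p = 14/37 = 0.378378.
d = −0.75 · ln(1 − (4/3)·0.378378) = −0.75 · ln(0.495496) = −0.75 · (-0.702196) = 0.5266.

0.5266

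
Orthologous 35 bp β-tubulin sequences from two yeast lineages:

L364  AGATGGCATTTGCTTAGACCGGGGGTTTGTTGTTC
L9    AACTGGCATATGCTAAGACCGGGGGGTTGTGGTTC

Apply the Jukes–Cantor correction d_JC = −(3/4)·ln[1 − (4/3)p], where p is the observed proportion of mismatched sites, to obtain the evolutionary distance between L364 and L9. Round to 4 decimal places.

0.1946

The sequences differ at positions 2 (G/A), 3 (A/C), 10 (T/A), 15 (T/A), 26 (T/G), 31 (T/G).
p = 6/35 = 0.171429.
d = −0.75 · ln(1 − (4/3)·0.171429) = −0.75 · ln(0.771428) = −0.75 · (-0.259512) = 0.1946.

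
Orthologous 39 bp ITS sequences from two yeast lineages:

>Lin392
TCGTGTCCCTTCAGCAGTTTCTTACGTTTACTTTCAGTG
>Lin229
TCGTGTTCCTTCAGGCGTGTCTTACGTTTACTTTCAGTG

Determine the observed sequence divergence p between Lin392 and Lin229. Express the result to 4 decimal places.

The sequences differ at positions 7 (C/T), 15 (C/G), 16 (A/C), 19 (T/G).
There are 4 differences over 39 sites, so p = 4/39 = 0.1026.

0.1026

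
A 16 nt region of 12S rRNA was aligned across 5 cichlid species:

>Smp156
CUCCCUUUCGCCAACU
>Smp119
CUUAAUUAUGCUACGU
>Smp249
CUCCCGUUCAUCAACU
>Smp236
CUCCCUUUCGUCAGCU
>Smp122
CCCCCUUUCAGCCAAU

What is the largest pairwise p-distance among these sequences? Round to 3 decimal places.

Pairwise Hamming distances:
  Smp156 vs Smp119: 8
  Smp156 vs Smp249: 3
  Smp156 vs Smp236: 2
  Smp156 vs Smp122: 5
  Smp119 vs Smp249: 11
  Smp119 vs Smp236: 9
  Smp119 vs Smp122: 12
  Smp249 vs Smp236: 3
  Smp249 vs Smp122: 5
  Smp236 vs Smp122: 6
The largest is 12 mismatches, between Smp119 and Smp122; p = 12/16 = 0.750.

0.750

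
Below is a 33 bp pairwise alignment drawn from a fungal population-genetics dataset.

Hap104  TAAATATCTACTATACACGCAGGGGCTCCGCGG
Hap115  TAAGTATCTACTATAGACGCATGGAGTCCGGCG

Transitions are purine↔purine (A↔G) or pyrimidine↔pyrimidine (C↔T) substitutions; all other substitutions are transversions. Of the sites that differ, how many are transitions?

Differing sites — 4:A/G (Ti); 16:C/G (Tv); 22:G/T (Tv); 25:G/A (Ti); 26:C/G (Tv); 31:C/G (Tv); 32:G/C (Tv).
Of the 7 differences, 2 transitions and 5 transversions, so the answer is 2.

2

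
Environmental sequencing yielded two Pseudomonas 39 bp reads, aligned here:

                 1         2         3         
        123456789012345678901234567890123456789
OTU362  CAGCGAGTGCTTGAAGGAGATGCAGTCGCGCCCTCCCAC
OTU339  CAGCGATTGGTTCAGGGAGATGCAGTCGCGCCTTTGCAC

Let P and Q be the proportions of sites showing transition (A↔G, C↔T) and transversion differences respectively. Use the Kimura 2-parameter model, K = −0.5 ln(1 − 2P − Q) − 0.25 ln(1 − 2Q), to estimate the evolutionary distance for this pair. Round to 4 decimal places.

0.2055

Differing sites — 7:G/T (Tv); 10:C/G (Tv); 13:G/C (Tv); 15:A/G (Ti); 33:C/T (Ti); 35:C/T (Ti); 36:C/G (Tv).
Of the 7 differences, 3 transitions and 4 transversions over 39 sites: P = 3/39 = 0.076923, Q = 4/39 = 0.102564.
d = −0.5·ln(0.743590) − 0.25·ln(0.794872) = −0.5·(-0.296265) − 0.25·(-0.229574) = 0.2055.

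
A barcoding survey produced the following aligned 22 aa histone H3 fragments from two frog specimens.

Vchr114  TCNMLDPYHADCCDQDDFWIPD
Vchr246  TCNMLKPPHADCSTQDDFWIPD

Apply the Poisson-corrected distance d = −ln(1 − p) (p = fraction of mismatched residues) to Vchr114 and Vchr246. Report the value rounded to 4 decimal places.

The sequences differ at positions 6 (D/K), 8 (Y/P), 13 (C/S), 14 (D/T).
p = 4/22 = 0.181818.
d = −ln(1 − 0.181818) = −ln(0.818182) = 0.2007.

0.2007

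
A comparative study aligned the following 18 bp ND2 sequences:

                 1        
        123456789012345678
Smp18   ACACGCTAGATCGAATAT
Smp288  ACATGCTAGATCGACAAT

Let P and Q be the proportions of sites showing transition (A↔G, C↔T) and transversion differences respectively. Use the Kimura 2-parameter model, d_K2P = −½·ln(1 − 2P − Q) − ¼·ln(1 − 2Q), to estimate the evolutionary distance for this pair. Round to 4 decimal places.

Mismatches occur at site 4 (C→T, transition), site 15 (A→C, transversion), site 16 (T→A, transversion).
Of the 3 differences, 1 transition and 2 transversions over 18 sites: P = 1/18 = 0.055556, Q = 2/18 = 0.111111.
d = −0.5·ln(0.777777) − 0.25·ln(0.777778) = −0.5·(-0.251315) − 0.25·(-0.251314) = 0.1885.

0.1885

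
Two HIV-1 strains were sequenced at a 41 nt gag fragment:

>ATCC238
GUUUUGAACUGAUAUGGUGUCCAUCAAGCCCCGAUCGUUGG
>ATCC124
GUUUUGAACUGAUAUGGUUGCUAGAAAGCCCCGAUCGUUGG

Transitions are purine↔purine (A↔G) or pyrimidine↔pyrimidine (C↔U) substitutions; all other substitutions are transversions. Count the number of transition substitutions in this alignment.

1

Mismatches occur at site 19 (G/U, transversion), site 20 (U/G, transversion), site 22 (C/U, transition), site 24 (U/G, transversion), site 25 (C/A, transversion).
Of the 5 differences, 1 transition and 4 transversions, so the answer is 1.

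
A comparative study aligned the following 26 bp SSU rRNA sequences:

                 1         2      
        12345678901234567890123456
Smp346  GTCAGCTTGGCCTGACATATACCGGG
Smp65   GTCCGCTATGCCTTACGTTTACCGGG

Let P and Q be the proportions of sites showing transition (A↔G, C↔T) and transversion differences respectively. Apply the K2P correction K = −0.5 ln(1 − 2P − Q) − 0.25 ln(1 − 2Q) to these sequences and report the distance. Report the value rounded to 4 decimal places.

0.2782

Differing sites — 4:A/C (Tv); 8:T/A (Tv); 9:G/T (Tv); 14:G/T (Tv); 17:A/G (Ti); 19:A/T (Tv).
Of the 6 differences, 1 transition and 5 transversions over 26 sites: P = 1/26 = 0.038462, Q = 5/26 = 0.192308.
d = −0.5·ln(0.730768) − 0.25·ln(0.615384) = −0.5·(-0.313659) − 0.25·(-0.485509) = 0.2782.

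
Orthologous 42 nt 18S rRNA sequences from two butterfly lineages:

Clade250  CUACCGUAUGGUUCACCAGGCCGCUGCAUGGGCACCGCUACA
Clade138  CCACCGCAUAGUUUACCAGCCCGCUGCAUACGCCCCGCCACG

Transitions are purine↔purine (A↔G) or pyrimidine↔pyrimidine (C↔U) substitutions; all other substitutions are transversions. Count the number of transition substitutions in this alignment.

Differing sites — 2:U/C (Ti); 7:U/C (Ti); 10:G/A (Ti); 14:C/U (Ti); 20:G/C (Tv); 30:G/A (Ti); 31:G/C (Tv); 34:A/C (Tv); 39:U/C (Ti); 42:A/G (Ti).
Of the 10 differences, 7 transitions and 3 transversions, so the answer is 7.

7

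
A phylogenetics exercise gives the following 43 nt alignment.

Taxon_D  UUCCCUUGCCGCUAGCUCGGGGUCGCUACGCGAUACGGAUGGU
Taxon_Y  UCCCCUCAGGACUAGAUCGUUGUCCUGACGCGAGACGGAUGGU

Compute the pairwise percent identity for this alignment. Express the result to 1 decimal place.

The sequences differ at positions 2 (U/C), 7 (U/C), 8 (G/A), 9 (C/G), 10 (C/G), 11 (G/A), 16 (C/A), 20 (G/U), 21 (G/U), 25 (G/C), 26 (C/U), 27 (U/G), 34 (U/G).
30 of the 43 sites match, so the percent identity is 30/43 × 100 = 69.8%.

69.8%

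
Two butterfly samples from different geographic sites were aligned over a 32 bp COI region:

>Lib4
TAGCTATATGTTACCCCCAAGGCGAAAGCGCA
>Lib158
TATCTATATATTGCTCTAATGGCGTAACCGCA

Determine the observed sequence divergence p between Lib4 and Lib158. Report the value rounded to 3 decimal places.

Differing sites — 3:G/T; 10:G/A; 13:A/G; 15:C/T; 17:C/T; 18:C/A; 20:A/T; 25:A/T; 28:G/C.
There are 9 differences over 32 sites, so p = 9/32 = 0.281.

0.281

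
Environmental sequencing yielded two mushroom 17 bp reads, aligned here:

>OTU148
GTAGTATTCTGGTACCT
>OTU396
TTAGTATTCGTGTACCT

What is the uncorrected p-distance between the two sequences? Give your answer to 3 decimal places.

0.176

Differing sites — 1:G/T; 10:T/G; 11:G/T.
There are 3 differences over 17 sites, so p = 3/17 = 0.176.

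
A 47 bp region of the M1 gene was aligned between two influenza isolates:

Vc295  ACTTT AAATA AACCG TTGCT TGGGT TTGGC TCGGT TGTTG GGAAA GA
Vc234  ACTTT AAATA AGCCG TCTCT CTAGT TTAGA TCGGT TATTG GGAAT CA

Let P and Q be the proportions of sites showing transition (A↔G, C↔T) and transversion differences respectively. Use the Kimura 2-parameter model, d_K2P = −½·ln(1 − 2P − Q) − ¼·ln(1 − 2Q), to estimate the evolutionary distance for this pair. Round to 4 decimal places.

0.2843

Mismatches occur at site 12 (A→G, transition), site 17 (T→C, transition), site 18 (G→T, transversion), site 21 (T→C, transition), site 22 (G→T, transversion), site 23 (G→A, transition), site 28 (G→A, transition), site 30 (C→A, transversion), site 37 (G→A, transition), site 45 (A→T, transversion), site 46 (G→C, transversion).
Of the 11 differences, 6 transitions and 5 transversions over 47 sites: P = 6/47 = 0.127660, Q = 5/47 = 0.106383.
d = −0.5·ln(0.638297) − 0.25·ln(0.787234) = −0.5·(-0.448952) − 0.25·(-0.239230) = 0.2843.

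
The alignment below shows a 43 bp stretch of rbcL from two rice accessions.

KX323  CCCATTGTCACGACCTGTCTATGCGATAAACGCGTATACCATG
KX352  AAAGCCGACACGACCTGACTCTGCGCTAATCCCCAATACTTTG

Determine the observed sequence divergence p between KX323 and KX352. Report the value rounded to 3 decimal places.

0.372

Differing sites — 1:C/A; 2:C/A; 3:C/A; 4:A/G; 5:T/C; 6:T/C; 8:T/A; 18:T/A; 21:A/C; 26:A/C; 30:A/T; 32:G/C; 34:G/C; 35:T/A; 40:C/T; 41:A/T.
There are 16 differences over 43 sites, so p = 16/43 = 0.372.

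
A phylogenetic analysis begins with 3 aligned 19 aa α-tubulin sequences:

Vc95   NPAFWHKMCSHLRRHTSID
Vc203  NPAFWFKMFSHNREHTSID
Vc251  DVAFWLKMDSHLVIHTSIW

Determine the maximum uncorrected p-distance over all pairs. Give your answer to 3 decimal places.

0.421

Pairwise Hamming distances:
  Vc95 vs Vc203: 4
  Vc95 vs Vc251: 7
  Vc203 vs Vc251: 8
The largest is 8 mismatches, between Vc203 and Vc251; p = 8/19 = 0.421.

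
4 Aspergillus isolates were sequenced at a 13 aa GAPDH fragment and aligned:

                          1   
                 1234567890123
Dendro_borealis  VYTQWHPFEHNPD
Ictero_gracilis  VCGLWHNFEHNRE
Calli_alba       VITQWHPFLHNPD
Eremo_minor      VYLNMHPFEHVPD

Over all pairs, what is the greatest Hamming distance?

Pairwise Hamming distances:
  Dendro_borealis vs Ictero_gracilis: 6
  Dendro_borealis vs Calli_alba: 2
  Dendro_borealis vs Eremo_minor: 4
  Ictero_gracilis vs Calli_alba: 7
  Ictero_gracilis vs Eremo_minor: 8
  Calli_alba vs Eremo_minor: 6
The largest is 8, between Ictero_gracilis and Eremo_minor.

8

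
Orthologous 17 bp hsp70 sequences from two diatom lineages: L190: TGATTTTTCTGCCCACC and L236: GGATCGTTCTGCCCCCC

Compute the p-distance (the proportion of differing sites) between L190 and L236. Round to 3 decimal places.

The sequences differ at positions 1 (T/G), 5 (T/C), 6 (T/G), 15 (A/C).
There are 4 differences over 17 sites, so p = 4/17 = 0.235.

0.235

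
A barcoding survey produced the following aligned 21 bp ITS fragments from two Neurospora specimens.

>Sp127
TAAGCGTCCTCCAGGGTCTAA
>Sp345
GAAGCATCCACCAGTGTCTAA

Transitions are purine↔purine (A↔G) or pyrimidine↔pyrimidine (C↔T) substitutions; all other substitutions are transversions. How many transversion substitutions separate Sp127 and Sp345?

The sequences differ at positions 1 (T/G, transversion), 6 (G/A, transition), 10 (T/A, transversion), 15 (G/T, transversion).
Of the 4 differences, 1 transition and 3 transversions, so the answer is 3.

3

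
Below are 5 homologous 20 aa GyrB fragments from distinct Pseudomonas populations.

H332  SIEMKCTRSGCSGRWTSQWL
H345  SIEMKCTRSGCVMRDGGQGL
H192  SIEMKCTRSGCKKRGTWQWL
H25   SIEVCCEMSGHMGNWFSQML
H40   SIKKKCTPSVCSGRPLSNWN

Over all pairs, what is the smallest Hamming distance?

Pairwise Hamming distances:
  H332 vs H345: 6
  H332 vs H192: 4
  H332 vs H25: 9
  H332 vs H40: 8
  H345 vs H192: 6
  H345 vs H25: 12
  H345 vs H40: 12
  H192 vs H25: 12
  H192 vs H40: 11
  H25 vs H40: 14
The smallest is 4, between H332 and H192.

4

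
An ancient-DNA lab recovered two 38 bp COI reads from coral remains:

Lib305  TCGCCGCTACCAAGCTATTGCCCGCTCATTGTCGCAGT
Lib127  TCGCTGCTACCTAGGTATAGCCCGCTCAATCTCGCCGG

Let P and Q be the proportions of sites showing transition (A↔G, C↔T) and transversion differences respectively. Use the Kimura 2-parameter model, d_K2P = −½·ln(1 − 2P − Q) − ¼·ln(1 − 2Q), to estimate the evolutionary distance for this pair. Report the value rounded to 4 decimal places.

Mismatches occur at site 5 (C/T, transition), site 12 (A/T, transversion), site 15 (C/G, transversion), site 19 (T/A, transversion), site 29 (T/A, transversion), site 31 (G/C, transversion), site 36 (A/C, transversion), site 38 (T/G, transversion).
Of the 8 differences, 1 transition and 7 transversions over 38 sites: P = 1/38 = 0.026316, Q = 7/38 = 0.184211.
d = −0.5·ln(0.763157) − 0.25·ln(0.631578) = −0.5·(-0.270292) − 0.25·(-0.459534) = 0.2500.

0.2500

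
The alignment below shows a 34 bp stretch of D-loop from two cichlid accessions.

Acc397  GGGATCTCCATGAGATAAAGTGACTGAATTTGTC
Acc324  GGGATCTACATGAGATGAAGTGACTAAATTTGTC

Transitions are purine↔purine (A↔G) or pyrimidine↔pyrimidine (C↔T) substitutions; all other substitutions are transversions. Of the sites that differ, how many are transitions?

Mismatches occur at site 8 (C/A, transversion), site 17 (A/G, transition), site 26 (G/A, transition).
Of the 3 differences, 2 transitions and 1 transversion, so the answer is 2.

2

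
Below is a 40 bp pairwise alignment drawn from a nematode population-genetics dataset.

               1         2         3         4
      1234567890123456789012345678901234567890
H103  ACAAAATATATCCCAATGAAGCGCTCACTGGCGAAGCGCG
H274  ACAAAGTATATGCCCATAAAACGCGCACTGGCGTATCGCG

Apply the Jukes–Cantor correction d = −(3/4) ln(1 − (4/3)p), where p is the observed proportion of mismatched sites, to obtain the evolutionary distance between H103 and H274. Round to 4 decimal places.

0.2326

Mismatches occur at site 6 (A→G), site 12 (C→G), site 15 (A→C), site 18 (G→A), site 21 (G→A), site 25 (T→G), site 34 (A→T), site 36 (G→T).
p = 8/40 = 0.200000.
d = −0.75 · ln(1 − (4/3)·0.200000) = −0.75 · ln(0.733333) = −0.75 · (-0.310155) = 0.2326.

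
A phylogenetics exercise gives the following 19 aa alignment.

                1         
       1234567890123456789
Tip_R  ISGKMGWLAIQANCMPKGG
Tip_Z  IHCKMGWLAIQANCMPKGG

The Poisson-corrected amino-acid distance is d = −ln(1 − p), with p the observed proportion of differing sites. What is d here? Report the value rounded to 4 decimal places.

0.1112

Mismatches occur at site 2 (S↔H), site 3 (G↔C).
p = 2/19 = 0.105263.
d = −ln(1 − 0.105263) = −ln(0.894737) = 0.1112.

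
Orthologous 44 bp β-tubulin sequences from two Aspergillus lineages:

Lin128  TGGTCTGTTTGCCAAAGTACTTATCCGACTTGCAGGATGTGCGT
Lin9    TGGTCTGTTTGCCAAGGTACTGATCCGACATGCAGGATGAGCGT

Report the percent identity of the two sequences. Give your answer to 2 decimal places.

90.91%

Mismatches occur at site 16 (A↔G), site 22 (T↔G), site 30 (T↔A), site 40 (T↔A).
40 of the 44 sites match, so the percent identity is 40/44 × 100 = 90.91%.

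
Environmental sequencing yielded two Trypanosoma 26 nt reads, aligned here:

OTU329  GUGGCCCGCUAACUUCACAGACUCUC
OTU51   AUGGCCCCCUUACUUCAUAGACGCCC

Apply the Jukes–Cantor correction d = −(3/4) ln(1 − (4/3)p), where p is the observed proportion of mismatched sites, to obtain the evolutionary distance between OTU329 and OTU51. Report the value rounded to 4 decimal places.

0.2758

Mismatches occur at site 1 (G→A), site 8 (G→C), site 11 (A→U), site 18 (C→U), site 23 (U→G), site 25 (U→C).
p = 6/26 = 0.230769.
d = −0.75 · ln(1 − (4/3)·0.230769) = −0.75 · ln(0.692308) = −0.75 · (-0.367724) = 0.2758.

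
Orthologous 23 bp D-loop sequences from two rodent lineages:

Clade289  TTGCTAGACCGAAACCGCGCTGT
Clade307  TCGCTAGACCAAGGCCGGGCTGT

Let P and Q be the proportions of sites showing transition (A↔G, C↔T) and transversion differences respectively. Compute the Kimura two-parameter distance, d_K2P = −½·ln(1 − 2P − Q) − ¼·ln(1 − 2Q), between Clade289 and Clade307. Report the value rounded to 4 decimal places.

The sequences differ at positions 2 (T/C, transition), 11 (G/A, transition), 13 (A/G, transition), 14 (A/G, transition), 18 (C/G, transversion).
Of the 5 differences, 4 transitions and 1 transversion over 23 sites: P = 4/23 = 0.173913, Q = 1/23 = 0.043478.
d = −0.5·ln(0.608696) − 0.25·ln(0.913044) = −0.5·(-0.496436) − 0.25·(-0.090971) = 0.2710.

0.2710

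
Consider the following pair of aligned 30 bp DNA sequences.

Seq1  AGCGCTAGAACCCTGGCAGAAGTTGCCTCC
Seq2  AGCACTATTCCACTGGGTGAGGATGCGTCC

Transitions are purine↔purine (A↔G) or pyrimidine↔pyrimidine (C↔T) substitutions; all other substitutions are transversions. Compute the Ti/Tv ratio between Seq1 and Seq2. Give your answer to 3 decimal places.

0.250

Mismatches occur at site 4 (G/A, transition), site 8 (G/T, transversion), site 9 (A/T, transversion), site 10 (A/C, transversion), site 12 (C/A, transversion), site 17 (C/G, transversion), site 18 (A/T, transversion), site 21 (A/G, transition), site 23 (T/A, transversion), site 27 (C/G, transversion).
Of the 10 differences, 2 transitions and 8 transversions, so Ti/Tv = 2/8 = 0.250.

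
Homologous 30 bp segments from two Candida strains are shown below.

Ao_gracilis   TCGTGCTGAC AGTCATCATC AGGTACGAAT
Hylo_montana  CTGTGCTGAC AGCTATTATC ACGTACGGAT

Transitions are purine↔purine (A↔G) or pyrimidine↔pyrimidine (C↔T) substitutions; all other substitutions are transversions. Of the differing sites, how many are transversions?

1

Mismatches occur at site 1 (T→C, transition), site 2 (C→T, transition), site 13 (T→C, transition), site 14 (C→T, transition), site 17 (C→T, transition), site 22 (G→C, transversion), site 28 (A→G, transition).
Of the 7 differences, 6 transitions and 1 transversion, so the answer is 1.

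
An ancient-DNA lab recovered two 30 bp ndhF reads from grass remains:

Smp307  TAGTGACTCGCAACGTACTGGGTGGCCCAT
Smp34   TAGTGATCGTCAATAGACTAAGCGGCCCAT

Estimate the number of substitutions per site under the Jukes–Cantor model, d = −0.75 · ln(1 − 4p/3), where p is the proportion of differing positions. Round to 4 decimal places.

0.4408

The sequences differ at positions 7 (C/T), 8 (T/C), 9 (C/G), 10 (G/T), 14 (C/T), 15 (G/A), 16 (T/G), 20 (G/A), 21 (G/A), 23 (T/C).
p = 10/30 = 0.333333.
d = −0.75 · ln(1 − (4/3)·0.333333) = −0.75 · ln(0.555556) = −0.75 · (-0.587786) = 0.4408.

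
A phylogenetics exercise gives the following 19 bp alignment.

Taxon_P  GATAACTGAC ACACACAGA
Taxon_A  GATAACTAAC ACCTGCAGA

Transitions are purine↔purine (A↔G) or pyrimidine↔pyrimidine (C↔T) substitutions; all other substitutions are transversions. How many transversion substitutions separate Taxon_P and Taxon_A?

1

Mismatches occur at site 8 (G↔A, transition), site 13 (A↔C, transversion), site 14 (C↔T, transition), site 15 (A↔G, transition).
Of the 4 differences, 3 transitions and 1 transversion, so the answer is 1.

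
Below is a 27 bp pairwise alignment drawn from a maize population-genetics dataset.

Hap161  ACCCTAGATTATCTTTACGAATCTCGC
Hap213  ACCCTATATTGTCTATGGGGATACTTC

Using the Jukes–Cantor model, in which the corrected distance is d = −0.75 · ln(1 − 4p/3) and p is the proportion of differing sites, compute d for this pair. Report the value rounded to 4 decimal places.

0.5107

Differing sites — 7:G/T; 11:A/G; 15:T/A; 17:A/G; 18:C/G; 20:A/G; 23:C/A; 24:T/C; 25:C/T; 26:G/T.
p = 10/27 = 0.370370.
d = −0.75 · ln(1 − (4/3)·0.370370) = −0.75 · ln(0.506173) = −0.75 · (-0.680877) = 0.5107.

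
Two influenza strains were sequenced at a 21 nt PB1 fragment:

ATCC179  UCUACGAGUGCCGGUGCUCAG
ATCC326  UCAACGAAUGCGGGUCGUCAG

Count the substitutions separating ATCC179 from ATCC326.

The sequences differ at positions 3 (U/A), 8 (G/A), 12 (C/G), 16 (G/C), 17 (C/G).
That gives 5 mismatches out of 21 aligned sites, so the Hamming distance is 5.

5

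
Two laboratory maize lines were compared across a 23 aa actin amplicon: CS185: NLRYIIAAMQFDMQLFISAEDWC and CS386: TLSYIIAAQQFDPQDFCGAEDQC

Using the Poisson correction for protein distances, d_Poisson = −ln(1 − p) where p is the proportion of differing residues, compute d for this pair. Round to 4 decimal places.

The sequences differ at positions 1 (N/T), 3 (R/S), 9 (M/Q), 13 (M/P), 15 (L/D), 17 (I/C), 18 (S/G), 22 (W/Q).
p = 8/23 = 0.347826.
d = −ln(1 − 0.347826) = −ln(0.652174) = 0.4274.

0.4274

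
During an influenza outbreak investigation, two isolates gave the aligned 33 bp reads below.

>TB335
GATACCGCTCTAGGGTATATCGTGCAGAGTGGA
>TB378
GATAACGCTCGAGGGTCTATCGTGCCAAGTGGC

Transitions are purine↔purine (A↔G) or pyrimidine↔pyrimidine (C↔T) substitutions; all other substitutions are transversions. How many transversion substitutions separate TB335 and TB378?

Differing sites — 5:C/A (Tv); 11:T/G (Tv); 17:A/C (Tv); 26:A/C (Tv); 27:G/A (Ti); 33:A/C (Tv).
Of the 6 differences, 1 transition and 5 transversions, so the answer is 5.

5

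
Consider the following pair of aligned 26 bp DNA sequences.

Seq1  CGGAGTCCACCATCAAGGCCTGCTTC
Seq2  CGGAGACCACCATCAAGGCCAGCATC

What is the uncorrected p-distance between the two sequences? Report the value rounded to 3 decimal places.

0.115

The sequences differ at positions 6 (T/A), 21 (T/A), 24 (T/A).
There are 3 differences over 26 sites, so p = 3/26 = 0.115.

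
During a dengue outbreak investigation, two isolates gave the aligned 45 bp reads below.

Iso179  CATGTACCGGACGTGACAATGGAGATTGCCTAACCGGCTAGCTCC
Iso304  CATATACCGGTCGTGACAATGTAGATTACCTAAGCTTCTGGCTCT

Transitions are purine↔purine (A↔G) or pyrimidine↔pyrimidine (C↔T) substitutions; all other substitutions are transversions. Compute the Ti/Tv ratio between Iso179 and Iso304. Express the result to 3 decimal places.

0.800

Differing sites — 4:G/A (Ti); 11:A/T (Tv); 22:G/T (Tv); 28:G/A (Ti); 34:C/G (Tv); 36:G/T (Tv); 37:G/T (Tv); 40:A/G (Ti); 45:C/T (Ti).
Of the 9 differences, 4 transitions and 5 transversions, so Ti/Tv = 4/5 = 0.800.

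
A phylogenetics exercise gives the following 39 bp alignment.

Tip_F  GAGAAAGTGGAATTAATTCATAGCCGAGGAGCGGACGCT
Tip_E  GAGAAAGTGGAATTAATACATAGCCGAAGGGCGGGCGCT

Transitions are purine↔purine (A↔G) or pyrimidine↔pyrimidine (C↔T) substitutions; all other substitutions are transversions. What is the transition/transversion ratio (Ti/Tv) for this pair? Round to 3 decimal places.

Mismatches occur at site 18 (T→A, transversion), site 28 (G→A, transition), site 30 (A→G, transition), site 35 (A→G, transition).
Of the 4 differences, 3 transitions and 1 transversion, so Ti/Tv = 3/1 = 3.000.

3.000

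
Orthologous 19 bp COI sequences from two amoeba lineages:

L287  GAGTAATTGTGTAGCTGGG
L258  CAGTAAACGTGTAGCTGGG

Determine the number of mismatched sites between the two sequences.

3

The sequences differ at positions 1 (G/C), 7 (T/A), 8 (T/C).
That gives 3 mismatches out of 19 aligned sites, so the Hamming distance is 3.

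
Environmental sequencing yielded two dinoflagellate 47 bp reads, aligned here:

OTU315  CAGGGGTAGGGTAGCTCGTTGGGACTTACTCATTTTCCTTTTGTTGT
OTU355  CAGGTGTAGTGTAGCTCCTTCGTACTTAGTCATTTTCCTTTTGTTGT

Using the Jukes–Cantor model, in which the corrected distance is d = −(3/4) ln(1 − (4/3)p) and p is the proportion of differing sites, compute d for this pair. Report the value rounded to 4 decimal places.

Differing sites — 5:G/T; 10:G/T; 18:G/C; 21:G/C; 23:G/T; 29:C/G.
p = 6/47 = 0.127660.
d = −0.75 · ln(1 − (4/3)·0.127660) = −0.75 · ln(0.829787) = −0.75 · (-0.186586) = 0.1399.

0.1399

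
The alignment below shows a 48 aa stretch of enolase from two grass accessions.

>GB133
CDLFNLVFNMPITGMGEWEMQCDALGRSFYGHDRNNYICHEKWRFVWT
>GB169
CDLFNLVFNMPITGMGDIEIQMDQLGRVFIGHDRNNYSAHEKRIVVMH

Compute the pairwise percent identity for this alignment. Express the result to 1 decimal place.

70.8%

Differing sites — 17:E/D; 18:W/I; 20:M/I; 22:C/M; 24:A/Q; 28:S/V; 30:Y/I; 38:I/S; 39:C/A; 43:W/R; 44:R/I; 45:F/V; 47:W/M; 48:T/H.
34 of the 48 sites match, so the percent identity is 34/48 × 100 = 70.8%.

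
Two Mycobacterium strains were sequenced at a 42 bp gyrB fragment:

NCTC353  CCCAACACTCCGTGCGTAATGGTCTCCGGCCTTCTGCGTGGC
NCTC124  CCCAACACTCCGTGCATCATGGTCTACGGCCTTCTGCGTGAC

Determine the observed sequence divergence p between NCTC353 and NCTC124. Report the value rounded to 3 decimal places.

The sequences differ at positions 16 (G/A), 18 (A/C), 26 (C/A), 41 (G/A).
There are 4 differences over 42 sites, so p = 4/42 = 0.095.

0.095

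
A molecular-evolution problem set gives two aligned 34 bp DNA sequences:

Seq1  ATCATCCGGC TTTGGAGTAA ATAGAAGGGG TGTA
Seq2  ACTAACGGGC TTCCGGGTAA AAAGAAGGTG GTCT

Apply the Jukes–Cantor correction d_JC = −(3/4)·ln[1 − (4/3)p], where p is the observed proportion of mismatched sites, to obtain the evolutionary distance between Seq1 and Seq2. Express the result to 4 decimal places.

0.5347

The sequences differ at positions 2 (T/C), 3 (C/T), 5 (T/A), 7 (C/G), 13 (T/C), 14 (G/C), 16 (A/G), 22 (T/A), 29 (G/T), 31 (T/G), 32 (G/T), 33 (T/C), 34 (A/T).
p = 13/34 = 0.382353.
d = −0.75 · ln(1 − (4/3)·0.382353) = −0.75 · ln(0.490196) = −0.75 · (-0.712950) = 0.5347.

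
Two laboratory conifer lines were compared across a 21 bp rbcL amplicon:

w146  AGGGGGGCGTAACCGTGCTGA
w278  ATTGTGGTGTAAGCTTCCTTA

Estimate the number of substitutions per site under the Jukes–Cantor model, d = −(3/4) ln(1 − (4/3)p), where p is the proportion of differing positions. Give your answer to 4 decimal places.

Differing sites — 2:G/T; 3:G/T; 5:G/T; 8:C/T; 13:C/G; 15:G/T; 17:G/C; 20:G/T.
p = 8/21 = 0.380952.
d = −0.75 · ln(1 − (4/3)·0.380952) = −0.75 · ln(0.492064) = −0.75 · (-0.709146) = 0.5319.

0.5319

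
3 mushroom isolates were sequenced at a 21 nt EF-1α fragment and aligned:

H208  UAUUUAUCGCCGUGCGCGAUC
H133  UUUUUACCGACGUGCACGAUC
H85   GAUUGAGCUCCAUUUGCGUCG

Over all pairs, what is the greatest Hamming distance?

Pairwise Hamming distances:
  H208 vs H133: 4
  H208 vs H85: 10
  H133 vs H85: 13
The largest is 13, between H133 and H85.

13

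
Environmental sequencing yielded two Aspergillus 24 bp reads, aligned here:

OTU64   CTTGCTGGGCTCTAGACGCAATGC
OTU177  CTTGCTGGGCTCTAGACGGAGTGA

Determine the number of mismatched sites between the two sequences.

3

Mismatches occur at site 19 (C↔G), site 21 (A↔G), site 24 (C↔A).
That gives 3 mismatches out of 24 aligned sites, so the Hamming distance is 3.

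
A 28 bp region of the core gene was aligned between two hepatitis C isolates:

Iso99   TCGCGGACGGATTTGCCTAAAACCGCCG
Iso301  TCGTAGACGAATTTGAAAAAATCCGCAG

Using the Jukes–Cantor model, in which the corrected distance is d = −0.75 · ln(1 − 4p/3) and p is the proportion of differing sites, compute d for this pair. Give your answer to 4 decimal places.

Differing sites — 4:C/T; 5:G/A; 10:G/A; 16:C/A; 17:C/A; 18:T/A; 22:A/T; 27:C/A.
p = 8/28 = 0.285714.
d = −0.75 · ln(1 − (4/3)·0.285714) = −0.75 · ln(0.619048) = −0.75 · (-0.479572) = 0.3597.

0.3597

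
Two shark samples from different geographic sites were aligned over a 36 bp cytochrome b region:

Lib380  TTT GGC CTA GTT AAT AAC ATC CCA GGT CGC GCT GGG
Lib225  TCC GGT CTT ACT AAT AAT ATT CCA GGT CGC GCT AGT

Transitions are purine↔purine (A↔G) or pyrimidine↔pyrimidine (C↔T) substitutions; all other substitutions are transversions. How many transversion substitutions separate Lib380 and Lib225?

2

The sequences differ at positions 2 (T/C, transition), 3 (T/C, transition), 6 (C/T, transition), 9 (A/T, transversion), 10 (G/A, transition), 11 (T/C, transition), 18 (C/T, transition), 21 (C/T, transition), 34 (G/A, transition), 36 (G/T, transversion).
Of the 10 differences, 8 transitions and 2 transversions, so the answer is 2.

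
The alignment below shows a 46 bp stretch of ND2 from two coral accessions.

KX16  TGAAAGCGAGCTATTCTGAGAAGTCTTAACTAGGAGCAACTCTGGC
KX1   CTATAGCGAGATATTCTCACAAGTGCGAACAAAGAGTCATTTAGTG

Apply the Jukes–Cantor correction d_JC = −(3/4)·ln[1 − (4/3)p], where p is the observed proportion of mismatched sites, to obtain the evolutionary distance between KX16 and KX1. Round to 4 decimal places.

0.5532

Differing sites — 1:T/C; 2:G/T; 4:A/T; 11:C/A; 18:G/C; 20:G/C; 25:C/G; 26:T/C; 27:T/G; 31:T/A; 33:G/A; 37:C/T; 38:A/C; 40:C/T; 42:C/T; 43:T/A; 45:G/T; 46:C/G.
p = 18/46 = 0.391304.
d = −0.75 · ln(1 − (4/3)·0.391304) = −0.75 · ln(0.478261) = −0.75 · (-0.737599) = 0.5532.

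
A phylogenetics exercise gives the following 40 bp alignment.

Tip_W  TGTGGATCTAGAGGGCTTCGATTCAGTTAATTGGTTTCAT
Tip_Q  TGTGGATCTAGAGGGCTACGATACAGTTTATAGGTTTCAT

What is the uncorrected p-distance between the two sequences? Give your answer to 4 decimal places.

The sequences differ at positions 18 (T/A), 23 (T/A), 29 (A/T), 32 (T/A).
There are 4 differences over 40 sites, so p = 4/40 = 0.1000.

0.1000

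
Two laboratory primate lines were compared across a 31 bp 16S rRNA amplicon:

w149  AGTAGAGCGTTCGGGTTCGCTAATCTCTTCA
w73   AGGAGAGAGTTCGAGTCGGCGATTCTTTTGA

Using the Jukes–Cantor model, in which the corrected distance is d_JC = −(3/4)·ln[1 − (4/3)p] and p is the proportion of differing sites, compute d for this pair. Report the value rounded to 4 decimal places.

0.3672

Mismatches occur at site 3 (T/G), site 8 (C/A), site 14 (G/A), site 17 (T/C), site 18 (C/G), site 21 (T/G), site 23 (A/T), site 27 (C/T), site 30 (C/G).
p = 9/31 = 0.290323.
d = −0.75 · ln(1 − (4/3)·0.290323) = −0.75 · ln(0.612903) = −0.75 · (-0.489549) = 0.3672.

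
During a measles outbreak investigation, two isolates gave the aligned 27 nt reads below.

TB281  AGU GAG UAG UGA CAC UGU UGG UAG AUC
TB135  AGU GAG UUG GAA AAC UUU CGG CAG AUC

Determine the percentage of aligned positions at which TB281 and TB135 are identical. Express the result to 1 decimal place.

Mismatches occur at site 8 (A→U), site 10 (U→G), site 11 (G→A), site 13 (C→A), site 17 (G→U), site 19 (U→C), site 22 (U→C).
20 of the 27 sites match, so the percent identity is 20/27 × 100 = 74.1%.

74.1%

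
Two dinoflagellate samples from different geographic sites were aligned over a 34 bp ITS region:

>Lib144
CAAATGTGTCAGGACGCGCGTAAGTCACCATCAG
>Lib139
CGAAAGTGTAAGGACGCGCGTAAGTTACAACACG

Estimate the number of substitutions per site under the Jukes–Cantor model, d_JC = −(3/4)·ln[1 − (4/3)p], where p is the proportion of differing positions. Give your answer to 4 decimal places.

The sequences differ at positions 2 (A/G), 5 (T/A), 10 (C/A), 26 (C/T), 29 (C/A), 31 (T/C), 32 (C/A), 33 (A/C).
p = 8/34 = 0.235294.
d = −0.75 · ln(1 − (4/3)·0.235294) = −0.75 · ln(0.686275) = −0.75 · (-0.376477) = 0.2824.

0.2824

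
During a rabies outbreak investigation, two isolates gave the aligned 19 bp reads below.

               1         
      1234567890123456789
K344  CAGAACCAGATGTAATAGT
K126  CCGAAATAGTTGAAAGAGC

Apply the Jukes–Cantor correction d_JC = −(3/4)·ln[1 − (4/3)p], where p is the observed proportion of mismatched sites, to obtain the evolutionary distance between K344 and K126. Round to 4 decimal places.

0.5068

Mismatches occur at site 2 (A/C), site 6 (C/A), site 7 (C/T), site 10 (A/T), site 13 (T/A), site 16 (T/G), site 19 (T/C).
p = 7/19 = 0.368421.
d = −0.75 · ln(1 − (4/3)·0.368421) = −0.75 · ln(0.508772) = −0.75 · (-0.675755) = 0.5068.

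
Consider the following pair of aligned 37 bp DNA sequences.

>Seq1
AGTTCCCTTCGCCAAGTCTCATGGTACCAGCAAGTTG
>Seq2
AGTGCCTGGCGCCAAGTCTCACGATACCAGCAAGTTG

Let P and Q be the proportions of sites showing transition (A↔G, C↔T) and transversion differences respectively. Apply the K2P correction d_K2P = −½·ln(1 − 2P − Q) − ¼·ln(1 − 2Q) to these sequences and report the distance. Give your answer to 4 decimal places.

0.1836

Differing sites — 4:T/G (Tv); 7:C/T (Ti); 8:T/G (Tv); 9:T/G (Tv); 22:T/C (Ti); 24:G/A (Ti).
Of the 6 differences, 3 transitions and 3 transversions over 37 sites: P = 3/37 = 0.081081, Q = 3/37 = 0.081081.
d = −0.5·ln(0.756757) − 0.25·ln(0.837838) = −0.5·(-0.278713) − 0.25·(-0.176931) = 0.1836.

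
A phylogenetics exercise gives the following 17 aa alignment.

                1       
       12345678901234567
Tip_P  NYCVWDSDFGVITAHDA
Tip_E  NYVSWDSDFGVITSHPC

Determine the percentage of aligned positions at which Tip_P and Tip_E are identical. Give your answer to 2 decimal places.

Differing sites — 3:C/V; 4:V/S; 14:A/S; 16:D/P; 17:A/C.
12 of the 17 sites match, so the percent identity is 12/17 × 100 = 70.59%.

70.59%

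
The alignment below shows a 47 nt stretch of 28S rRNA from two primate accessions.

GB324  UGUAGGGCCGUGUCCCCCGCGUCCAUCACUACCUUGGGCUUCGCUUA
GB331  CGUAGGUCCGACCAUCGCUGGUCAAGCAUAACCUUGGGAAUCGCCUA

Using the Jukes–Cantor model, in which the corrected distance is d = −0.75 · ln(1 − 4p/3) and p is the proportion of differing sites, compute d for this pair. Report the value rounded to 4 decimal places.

0.4937

The sequences differ at positions 1 (U/C), 7 (G/U), 11 (U/A), 12 (G/C), 13 (U/C), 14 (C/A), 15 (C/U), 17 (C/G), 19 (G/U), 20 (C/G), 24 (C/A), 26 (U/G), 29 (C/U), 30 (U/A), 39 (C/A), 40 (U/A), 45 (U/C).
p = 17/47 = 0.361702.
d = −0.75 · ln(1 − (4/3)·0.361702) = −0.75 · ln(0.517731) = −0.75 · (-0.658299) = 0.4937.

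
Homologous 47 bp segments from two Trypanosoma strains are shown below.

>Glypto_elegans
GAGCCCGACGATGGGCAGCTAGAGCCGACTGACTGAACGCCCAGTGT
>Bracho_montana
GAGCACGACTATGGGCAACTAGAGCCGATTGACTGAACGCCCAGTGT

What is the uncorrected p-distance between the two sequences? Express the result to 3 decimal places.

Differing sites — 5:C/A; 10:G/T; 18:G/A; 29:C/T.
There are 4 differences over 47 sites, so p = 4/47 = 0.085.

0.085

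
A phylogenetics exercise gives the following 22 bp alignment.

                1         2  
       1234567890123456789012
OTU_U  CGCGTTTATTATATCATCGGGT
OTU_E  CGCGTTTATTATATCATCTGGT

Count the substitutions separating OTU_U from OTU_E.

A single mismatch occurs at site 19 (G/T).
That gives 1 mismatch out of 22 aligned sites, so the Hamming distance is 1.

1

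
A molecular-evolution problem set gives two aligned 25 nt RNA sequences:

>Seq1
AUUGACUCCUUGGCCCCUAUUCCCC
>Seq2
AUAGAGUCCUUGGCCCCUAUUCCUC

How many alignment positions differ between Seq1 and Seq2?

Differing sites — 3:U/A; 6:C/G; 24:C/U.
That gives 3 mismatches out of 25 aligned sites, so the Hamming distance is 3.

3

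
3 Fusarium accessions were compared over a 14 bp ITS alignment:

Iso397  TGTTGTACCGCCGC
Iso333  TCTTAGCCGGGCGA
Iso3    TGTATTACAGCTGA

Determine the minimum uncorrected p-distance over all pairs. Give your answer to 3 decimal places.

0.357

Pairwise Hamming distances:
  Iso397 vs Iso333: 7
  Iso397 vs Iso3: 5
  Iso333 vs Iso3: 8
The smallest is 5 mismatches, between Iso397 and Iso3; p = 5/14 = 0.357.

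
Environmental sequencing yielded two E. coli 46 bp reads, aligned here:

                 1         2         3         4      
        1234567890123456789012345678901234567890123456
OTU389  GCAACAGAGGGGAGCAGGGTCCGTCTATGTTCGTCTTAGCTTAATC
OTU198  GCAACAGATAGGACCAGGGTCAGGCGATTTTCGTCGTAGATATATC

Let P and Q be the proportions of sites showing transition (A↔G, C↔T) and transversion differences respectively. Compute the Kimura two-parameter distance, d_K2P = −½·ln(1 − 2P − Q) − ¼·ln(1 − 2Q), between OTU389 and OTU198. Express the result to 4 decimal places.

Mismatches occur at site 9 (G→T, transversion), site 10 (G→A, transition), site 14 (G→C, transversion), site 22 (C→A, transversion), site 24 (T→G, transversion), site 26 (T→G, transversion), site 29 (G→T, transversion), site 36 (T→G, transversion), site 40 (C→A, transversion), site 42 (T→A, transversion), site 43 (A→T, transversion).
Of the 11 differences, 1 transition and 10 transversions over 46 sites: P = 1/46 = 0.021739, Q = 10/46 = 0.217391.
d = −0.5·ln(0.739131) − 0.25·ln(0.565218) = −0.5·(-0.302280) − 0.25·(-0.570544) = 0.2938.

0.2938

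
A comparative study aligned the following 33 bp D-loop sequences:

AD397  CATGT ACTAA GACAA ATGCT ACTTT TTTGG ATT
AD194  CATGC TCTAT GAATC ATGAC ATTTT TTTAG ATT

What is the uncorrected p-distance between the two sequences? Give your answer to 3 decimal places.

The sequences differ at positions 5 (T/C), 6 (A/T), 10 (A/T), 13 (C/A), 14 (A/T), 15 (A/C), 19 (C/A), 20 (T/C), 22 (C/T), 29 (G/A).
There are 10 differences over 33 sites, so p = 10/33 = 0.303.

0.303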